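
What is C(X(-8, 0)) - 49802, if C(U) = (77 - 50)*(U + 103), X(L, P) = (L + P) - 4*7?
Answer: -47993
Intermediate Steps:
X(L, P) = -28 + L + P (X(L, P) = (L + P) - 28 = -28 + L + P)
C(U) = 2781 + 27*U (C(U) = 27*(103 + U) = 2781 + 27*U)
C(X(-8, 0)) - 49802 = (2781 + 27*(-28 - 8 + 0)) - 49802 = (2781 + 27*(-36)) - 49802 = (2781 - 972) - 49802 = 1809 - 49802 = -47993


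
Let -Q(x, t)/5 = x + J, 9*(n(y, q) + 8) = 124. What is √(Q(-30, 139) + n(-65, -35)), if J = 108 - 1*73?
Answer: I*√173/3 ≈ 4.3843*I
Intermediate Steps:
J = 35 (J = 108 - 73 = 35)
n(y, q) = 52/9 (n(y, q) = -8 + (⅑)*124 = -8 + 124/9 = 52/9)
Q(x, t) = -175 - 5*x (Q(x, t) = -5*(x + 35) = -5*(35 + x) = -175 - 5*x)
√(Q(-30, 139) + n(-65, -35)) = √((-175 - 5*(-30)) + 52/9) = √((-175 + 150) + 52/9) = √(-25 + 52/9) = √(-173/9) = I*√173/3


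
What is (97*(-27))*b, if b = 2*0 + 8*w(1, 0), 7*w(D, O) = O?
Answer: 0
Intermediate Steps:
w(D, O) = O/7
b = 0 (b = 2*0 + 8*((⅐)*0) = 0 + 8*0 = 0 + 0 = 0)
(97*(-27))*b = (97*(-27))*0 = -2619*0 = 0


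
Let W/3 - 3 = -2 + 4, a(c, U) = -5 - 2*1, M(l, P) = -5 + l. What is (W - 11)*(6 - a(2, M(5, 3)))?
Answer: 52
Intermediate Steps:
a(c, U) = -7 (a(c, U) = -5 - 2 = -7)
W = 15 (W = 9 + 3*(-2 + 4) = 9 + 3*2 = 9 + 6 = 15)
(W - 11)*(6 - a(2, M(5, 3))) = (15 - 11)*(6 - 1*(-7)) = 4*(6 + 7) = 4*13 = 52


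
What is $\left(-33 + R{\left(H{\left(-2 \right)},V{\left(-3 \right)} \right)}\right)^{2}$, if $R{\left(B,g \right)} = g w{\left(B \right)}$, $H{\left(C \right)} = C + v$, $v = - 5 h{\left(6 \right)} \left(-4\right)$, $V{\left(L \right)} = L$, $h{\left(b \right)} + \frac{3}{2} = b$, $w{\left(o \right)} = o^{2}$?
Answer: $541260225$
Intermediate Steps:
$h{\left(b \right)} = - \frac{3}{2} + b$
$v = 90$ ($v = - 5 \left(- \frac{3}{2} + 6\right) \left(-4\right) = \left(-5\right) \frac{9}{2} \left(-4\right) = \left(- \frac{45}{2}\right) \left(-4\right) = 90$)
$H{\left(C \right)} = 90 + C$ ($H{\left(C \right)} = C + 90 = 90 + C$)
$R{\left(B,g \right)} = g B^{2}$
$\left(-33 + R{\left(H{\left(-2 \right)},V{\left(-3 \right)} \right)}\right)^{2} = \left(-33 - 3 \left(90 - 2\right)^{2}\right)^{2} = \left(-33 - 3 \cdot 88^{2}\right)^{2} = \left(-33 - 23232\right)^{2} = \left(-23265\right)^{2} = 541260225$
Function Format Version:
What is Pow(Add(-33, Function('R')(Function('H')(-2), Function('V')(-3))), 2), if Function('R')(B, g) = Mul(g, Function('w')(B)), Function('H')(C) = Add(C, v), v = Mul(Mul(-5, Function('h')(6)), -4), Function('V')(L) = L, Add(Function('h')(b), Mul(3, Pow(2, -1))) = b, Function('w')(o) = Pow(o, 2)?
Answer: 541260225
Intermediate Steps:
Function('h')(b) = Add(Rational(-3, 2), b)
v = 90 (v = Mul(Mul(-5, Add(Rational(-3, 2), 6)), -4) = Mul(Mul(-5, Rational(9, 2)), -4) = Mul(Rational(-45, 2), -4) = 90)
Function('H')(C) = Add(90, C) (Function('H')(C) = Add(C, 90) = Add(90, C))
Function('R')(B, g) = Mul(g, Pow(B, 2))
Pow(Add(-33, Function('R')(Function('H')(-2), Function('V')(-3))), 2) = Pow(Add(-33, Mul(-3, Pow(Add(90, -2), 2))), 2) = Pow(Add(-33, Mul(-3, Pow(88, 2))), 2) = Pow(Add(-33, Mul(-3, 7744)), 2) = Pow(Add(-33, -23232), 2) = Pow(-23265, 2) = 541260225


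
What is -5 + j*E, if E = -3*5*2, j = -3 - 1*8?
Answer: 325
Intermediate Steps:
j = -11 (j = -3 - 8 = -11)
E = -30 (E = -15*2 = -30)
-5 + j*E = -5 - 11*(-30) = -5 + 330 = 325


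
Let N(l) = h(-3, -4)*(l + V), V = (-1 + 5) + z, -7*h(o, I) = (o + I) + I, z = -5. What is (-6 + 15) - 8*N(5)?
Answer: -289/7 ≈ -41.286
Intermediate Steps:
h(o, I) = -2*I/7 - o/7 (h(o, I) = -((o + I) + I)/7 = -((I + o) + I)/7 = -(o + 2*I)/7 = -2*I/7 - o/7)
V = -1 (V = (-1 + 5) - 5 = 4 - 5 = -1)
N(l) = -11/7 + 11*l/7 (N(l) = (-2/7*(-4) - ⅐*(-3))*(l - 1) = (8/7 + 3/7)*(-1 + l) = 11*(-1 + l)/7 = -11/7 + 11*l/7)
(-6 + 15) - 8*N(5) = (-6 + 15) - 8*(-11/7 + (11/7)*5) = 9 - 8*(-11/7 + 55/7) = 9 - 8*44/7 = 9 - 352/7 = -289/7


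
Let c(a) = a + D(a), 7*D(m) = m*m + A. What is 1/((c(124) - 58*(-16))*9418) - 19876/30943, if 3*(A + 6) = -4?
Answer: -12766130823461/19874341224452 ≈ -0.64234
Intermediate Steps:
A = -22/3 (A = -6 + (⅓)*(-4) = -6 - 4/3 = -22/3 ≈ -7.3333)
D(m) = -22/21 + m²/7 (D(m) = (m*m - 22/3)/7 = (m² - 22/3)/7 = (-22/3 + m²)/7 = -22/21 + m²/7)
c(a) = -22/21 + a + a²/7 (c(a) = a + (-22/21 + a²/7) = -22/21 + a + a²/7)
1/((c(124) - 58*(-16))*9418) - 19876/30943 = 1/(((-22/21 + 124 + (⅐)*124²) - 58*(-16))*9418) - 19876/30943 = (1/9418)/((-22/21 + 124 + (⅐)*15376) + 928) - 19876*1/30943 = (1/9418)/((-22/21 + 124 + 15376/7) + 928) - 19876/30943 = (1/9418)/(48710/21 + 928) - 19876/30943 = (1/9418)/(68198/21) - 19876/30943 = (21/68198)*(1/9418) - 19876/30943 = 21/642288764 - 19876/30943 = -12766130823461/19874341224452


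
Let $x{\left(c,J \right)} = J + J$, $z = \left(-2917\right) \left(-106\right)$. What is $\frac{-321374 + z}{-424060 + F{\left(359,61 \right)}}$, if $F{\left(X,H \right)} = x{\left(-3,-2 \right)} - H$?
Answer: $\frac{12172}{424125} \approx 0.028699$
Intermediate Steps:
$z = 309202$
$x{\left(c,J \right)} = 2 J$
$F{\left(X,H \right)} = -4 - H$ ($F{\left(X,H \right)} = 2 \left(-2\right) - H = -4 - H$)
$\frac{-321374 + z}{-424060 + F{\left(359,61 \right)}} = \frac{-321374 + 309202}{-424060 - 65} = - \frac{12172}{-424060 - 65} = - \frac{12172}{-424125} = \left(-12172\right) \left(- \frac{1}{424125}\right) = \frac{12172}{424125}$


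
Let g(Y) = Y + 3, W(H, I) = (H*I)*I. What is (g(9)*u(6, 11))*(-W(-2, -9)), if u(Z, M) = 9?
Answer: 17496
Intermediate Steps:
W(H, I) = H*I²
g(Y) = 3 + Y
(g(9)*u(6, 11))*(-W(-2, -9)) = ((3 + 9)*9)*(-(-2)*(-9)²) = (12*9)*(-(-2)*81) = 108*(-1*(-162)) = 108*162 = 17496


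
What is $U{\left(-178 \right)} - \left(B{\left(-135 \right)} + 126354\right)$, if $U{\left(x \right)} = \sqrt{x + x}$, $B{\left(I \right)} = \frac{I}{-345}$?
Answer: $- \frac{2906151}{23} + 2 i \sqrt{89} \approx -1.2635 \cdot 10^{5} + 18.868 i$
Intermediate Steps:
$B{\left(I \right)} = - \frac{I}{345}$ ($B{\left(I \right)} = I \left(- \frac{1}{345}\right) = - \frac{I}{345}$)
$U{\left(x \right)} = \sqrt{2} \sqrt{x}$ ($U{\left(x \right)} = \sqrt{2 x} = \sqrt{2} \sqrt{x}$)
$U{\left(-178 \right)} - \left(B{\left(-135 \right)} + 126354\right) = \sqrt{2} \sqrt{-178} - \left(\left(- \frac{1}{345}\right) \left(-135\right) + 126354\right) = \sqrt{2} i \sqrt{178} - \left(\frac{9}{23} + 126354\right) = 2 i \sqrt{89} - \frac{2906151}{23} = - \frac{2906151}{23} + 2 i \sqrt{89}$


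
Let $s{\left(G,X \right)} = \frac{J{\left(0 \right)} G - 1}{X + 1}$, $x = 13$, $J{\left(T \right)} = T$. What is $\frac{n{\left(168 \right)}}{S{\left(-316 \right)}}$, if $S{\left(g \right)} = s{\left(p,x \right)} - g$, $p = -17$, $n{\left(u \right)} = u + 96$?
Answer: $\frac{3696}{4423} \approx 0.83563$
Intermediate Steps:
$n{\left(u \right)} = 96 + u$
$s{\left(G,X \right)} = - \frac{1}{1 + X}$ ($s{\left(G,X \right)} = \frac{0 G - 1}{X + 1} = \frac{0 - 1}{1 + X} = - \frac{1}{1 + X}$)
$S{\left(g \right)} = - \frac{1}{14} - g$ ($S{\left(g \right)} = - \frac{1}{1 + 13} - g = - \frac{1}{14} - g$)
$\frac{n{\left(168 \right)}}{S{\left(-316 \right)}} = \frac{96 + 168}{- \frac{1}{14} - -316} = \frac{264}{- \frac{1}{14} + 316} = \frac{264}{\frac{4423}{14}} = 264 \cdot \frac{14}{4423} = \frac{3696}{4423}$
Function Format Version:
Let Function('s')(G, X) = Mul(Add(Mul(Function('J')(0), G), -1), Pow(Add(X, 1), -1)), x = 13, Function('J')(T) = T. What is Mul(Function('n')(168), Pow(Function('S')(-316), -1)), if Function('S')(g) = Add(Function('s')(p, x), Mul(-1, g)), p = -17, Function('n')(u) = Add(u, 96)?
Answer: Rational(3696, 4423) ≈ 0.83563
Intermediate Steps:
Function('n')(u) = Add(96, u)
Function('s')(G, X) = Mul(-1, Pow(Add(1, X), -1)) (Function('s')(G, X) = Mul(Add(Mul(0, G), -1), Pow(Add(X, 1), -1)) = Mul(Add(0, -1), Pow(Add(1, X), -1)) = Mul(-1, Pow(Add(1, X), -1)))
Function('S')(g) = Add(Rational(-1, 14), Mul(-1, g)) (Function('S')(g) = Add(Mul(-1, Pow(Add(1, 13), -1)), Mul(-1, g)) = Add(Mul(-1, Pow(14, -1)), Mul(-1, g)) = Add(Mul(-1, Rational(1, 14)), Mul(-1, g)) = Add(Rational(-1, 14), Mul(-1, g)))
Mul(Function('n')(168), Pow(Function('S')(-316), -1)) = Mul(Add(96, 168), Pow(Add(Rational(-1, 14), Mul(-1, -316)), -1)) = Mul(264, Pow(Add(Rational(-1, 14), 316), -1)) = Mul(264, Pow(Rational(4423, 14), -1)) = Mul(264, Rational(14, 4423)) = Rational(3696, 4423)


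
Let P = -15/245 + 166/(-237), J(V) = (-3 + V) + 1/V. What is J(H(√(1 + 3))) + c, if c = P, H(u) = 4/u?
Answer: -29303/23226 ≈ -1.2616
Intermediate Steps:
J(V) = -3 + V + 1/V (J(V) = (-3 + V) + 1/V = -3 + V + 1/V)
P = -8845/11613 (P = -15*1/245 + 166*(-1/237) = -3/49 - 166/237 = -8845/11613 ≈ -0.76165)
c = -8845/11613 ≈ -0.76165
J(H(√(1 + 3))) + c = (-3 + 4/(√(1 + 3)) + 1/(4/(√(1 + 3)))) - 8845/11613 = (-3 + 4/(√4) + 1/(4/(√4))) - 8845/11613 = (-3 + 4/2 + 1/(4/2)) - 8845/11613 = (-3 + 4*(½) + 1/(4*(½))) - 8845/11613 = (-3 + 2 + 1/2) - 8845/11613 = (-3 + 2 + ½) - 8845/11613 = -½ - 8845/11613 = -29303/23226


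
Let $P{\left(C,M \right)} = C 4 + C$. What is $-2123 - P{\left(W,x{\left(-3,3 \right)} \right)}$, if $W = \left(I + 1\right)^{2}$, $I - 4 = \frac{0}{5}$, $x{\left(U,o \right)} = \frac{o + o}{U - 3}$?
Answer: $-2248$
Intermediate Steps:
$x{\left(U,o \right)} = \frac{2 o}{-3 + U}$
$I = 4$ ($I = 4 + \frac{0}{5} = 4 + 0 \cdot \frac{1}{5} = 4 + 0 = 4$)
$W = 25$ ($W = \left(4 + 1\right)^{2} = 5^{2} = 25$)
$P{\left(C,M \right)} = 5 C$ ($P{\left(C,M \right)} = 4 C + C = 5 C$)
$-2123 - P{\left(W,x{\left(-3,3 \right)} \right)} = -2123 - 5 \cdot 25 = -2123 - 125 = -2248$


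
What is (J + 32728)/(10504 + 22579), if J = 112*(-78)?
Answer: 23992/33083 ≈ 0.72521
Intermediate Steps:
J = -8736
(J + 32728)/(10504 + 22579) = (-8736 + 32728)/(10504 + 22579) = 23992/33083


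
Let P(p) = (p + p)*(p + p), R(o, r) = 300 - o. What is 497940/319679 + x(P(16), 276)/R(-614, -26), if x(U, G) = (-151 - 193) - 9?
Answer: 342270473/292186606 ≈ 1.1714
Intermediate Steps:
P(p) = 4*p**2 (P(p) = (2*p)*(2*p) = 4*p**2)
x(U, G) = -353 (x(U, G) = -344 - 9 = -353)
497940/319679 + x(P(16), 276)/R(-614, -26) = 497940/319679 - 353/(300 - 1*(-614)) = 497940*(1/319679) - 353/(300 + 614) = 497940/319679 - 353/914 = 342270473/292186606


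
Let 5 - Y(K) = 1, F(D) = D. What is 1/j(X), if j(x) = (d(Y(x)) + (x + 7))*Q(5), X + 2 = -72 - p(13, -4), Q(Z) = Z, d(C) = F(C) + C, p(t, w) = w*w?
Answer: -1/375 ≈ -0.0026667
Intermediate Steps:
Y(K) = 4 (Y(K) = 5 - 1*1 = 5 - 1 = 4)
p(t, w) = w²
d(C) = 2*C (d(C) = C + C = 2*C)
X = -90 (X = -2 + (-72 - 1*(-4)²) = -2 + (-72 - 1*16) = -2 + (-72 - 16) = -2 - 88 = -90)
j(x) = 75 + 5*x (j(x) = (2*4 + (x + 7))*5 = (8 + (7 + x))*5 = (15 + x)*5 = 75 + 5*x)
1/j(X) = 1/(75 + 5*(-90)) = 1/(75 - 450) = 1/(-375) = -1/375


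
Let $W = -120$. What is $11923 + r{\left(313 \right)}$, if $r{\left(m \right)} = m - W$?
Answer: $12356$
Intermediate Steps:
$r{\left(m \right)} = 120 + m$ ($r{\left(m \right)} = m - -120 = m + 120 = 120 + m$)
$11923 + r{\left(313 \right)} = 11923 + \left(120 + 313\right) = 11923 + 433 = 12356$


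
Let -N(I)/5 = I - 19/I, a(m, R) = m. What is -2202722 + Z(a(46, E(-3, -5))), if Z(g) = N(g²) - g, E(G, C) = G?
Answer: -4683444273/2116 ≈ -2.2133e+6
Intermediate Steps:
N(I) = -5*I + 95/I (N(I) = -5*(I - 19/I) = -5*I + 95/I)
Z(g) = -g - 5*g² + 95/g² (Z(g) = (-5*g² + 95/(g²)) - g = (-5*g² + 95/g²) - g = -g - 5*g² + 95/g²)
-2202722 + Z(a(46, E(-3, -5))) = -2202722 + (-1*46 - 5*46² + 95/46²) = -2202722 + (-46 - 5*2116 + 95*(1/2116)) = -2202722 + (-46 - 10580 + 95/2116) = -2202722 - 22484521/2116 = -4683444273/2116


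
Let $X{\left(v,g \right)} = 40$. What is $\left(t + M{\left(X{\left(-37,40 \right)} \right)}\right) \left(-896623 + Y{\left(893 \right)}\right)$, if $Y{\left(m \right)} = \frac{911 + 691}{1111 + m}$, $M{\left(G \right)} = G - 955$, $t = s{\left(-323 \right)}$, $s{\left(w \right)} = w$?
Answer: $\frac{185373053485}{167} \approx 1.11 \cdot 10^{9}$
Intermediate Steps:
$t = -323$
$M{\left(G \right)} = -955 + G$ ($M{\left(G \right)} = G - 955 = -955 + G$)
$Y{\left(m \right)} = \frac{1602}{1111 + m}$
$\left(t + M{\left(X{\left(-37,40 \right)} \right)}\right) \left(-896623 + Y{\left(893 \right)}\right) = \left(-323 + \left(-955 + 40\right)\right) \left(-896623 + \frac{1602}{1111 + 893}\right) = \left(-323 - 915\right) \left(-896623 + \frac{1602}{2004}\right) = - 1238 \left(-896623 + 1602 \cdot \frac{1}{2004}\right) = - 1238 \left(-896623 + \frac{267}{334}\right) = \left(-1238\right) \left(- \frac{299471815}{334}\right) = \frac{185373053485}{167}$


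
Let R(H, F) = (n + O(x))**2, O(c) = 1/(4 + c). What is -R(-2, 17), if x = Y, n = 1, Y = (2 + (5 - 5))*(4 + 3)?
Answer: -361/324 ≈ -1.1142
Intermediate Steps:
Y = 14 (Y = (2 + 0)*7 = 2*7 = 14)
x = 14
R(H, F) = 361/324 (R(H, F) = (1 + 1/(4 + 14))**2 = (1 + 1/18)**2 = (19/18)**2 = 361/324)
-R(-2, 17) = -1*361/324 = -361/324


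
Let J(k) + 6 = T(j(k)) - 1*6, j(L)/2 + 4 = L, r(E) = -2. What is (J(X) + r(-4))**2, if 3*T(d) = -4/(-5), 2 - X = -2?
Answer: 42436/225 ≈ 188.60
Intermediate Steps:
j(L) = -8 + 2*L
X = 4 (X = 2 - 1*(-2) = 2 + 2 = 4)
T(d) = 4/15 (T(d) = (-4/(-5))/3 = (-4*(-1/5))/3 = (1/3)*(4/5) = 4/15)
J(k) = -176/15 (J(k) = -6 + (4/15 - 1*6) = -6 + (4/15 - 6) = -6 - 86/15 = -176/15)
(J(X) + r(-4))**2 = (-176/15 - 2)**2 = (-206/15)**2 = 42436/225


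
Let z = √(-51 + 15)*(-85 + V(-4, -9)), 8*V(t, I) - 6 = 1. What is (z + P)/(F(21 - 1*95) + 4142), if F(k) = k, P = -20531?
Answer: -20531/4068 - 673*I/5424 ≈ -5.047 - 0.12408*I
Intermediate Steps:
V(t, I) = 7/8 (V(t, I) = ¾ + (⅛)*1 = ¾ + ⅛ = 7/8)
z = -2019*I/4 (z = √(-51 + 15)*(-85 + 7/8) = √(-36)*(-673/8) = (6*I)*(-673/8) = -2019*I/4 ≈ -504.75*I)
(z + P)/(F(21 - 1*95) + 4142) = (-2019*I/4 - 20531)/((21 - 1*95) + 4142) = (-20531 - 2019*I/4)/((21 - 95) + 4142) = (-20531 - 2019*I/4)/(-74 + 4142) = (-20531 - 2019*I/4)/4068 = (-20531 - 2019*I/4)*(1/4068) = -20531/4068 - 673*I/5424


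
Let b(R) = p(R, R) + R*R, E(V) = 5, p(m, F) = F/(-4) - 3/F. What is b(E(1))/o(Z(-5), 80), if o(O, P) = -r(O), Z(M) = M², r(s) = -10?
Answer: 463/200 ≈ 2.3150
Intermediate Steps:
p(m, F) = -3/F - F/4 (p(m, F) = F*(-¼) - 3/F = -F/4 - 3/F = -3/F - F/4)
b(R) = R² - 3/R - R/4 (b(R) = (-3/R - R/4) + R*R = (-3/R - R/4) + R² = R² - 3/R - R/4)
o(O, P) = 10 (o(O, P) = -1*(-10) = 10)
b(E(1))/o(Z(-5), 80) = (5² - 3/5 - ¼*5)/10 = (25 - 3*⅕ - 5/4)*(⅒) = (25 - ⅗ - 5/4)*(⅒) = (463/20)*(⅒) = 463/200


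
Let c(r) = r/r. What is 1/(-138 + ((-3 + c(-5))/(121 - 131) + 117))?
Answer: -5/104 ≈ -0.048077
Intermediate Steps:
c(r) = 1
1/(-138 + ((-3 + c(-5))/(121 - 131) + 117)) = 1/(-138 + ((-3 + 1)/(121 - 131) + 117)) = 1/(-138 + (-2/(-10) + 117)) = 1/(-138 + (-2*(-1/10) + 117)) = 1/(-138 + (1/5 + 117)) = 1/(-138 + 586/5) = 1/(-104/5) = -5/104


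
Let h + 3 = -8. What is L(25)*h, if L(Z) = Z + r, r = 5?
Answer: -330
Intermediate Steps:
L(Z) = 5 + Z (L(Z) = Z + 5 = 5 + Z)
h = -11 (h = -3 - 8 = -11)
L(25)*h = (5 + 25)*(-11) = 30*(-11) = -330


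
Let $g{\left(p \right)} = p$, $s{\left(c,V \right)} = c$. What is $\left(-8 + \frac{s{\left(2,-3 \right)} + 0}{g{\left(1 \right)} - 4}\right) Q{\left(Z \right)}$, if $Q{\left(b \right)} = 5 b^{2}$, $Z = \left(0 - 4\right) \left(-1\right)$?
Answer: $- \frac{2080}{3} \approx -693.33$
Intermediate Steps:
$Z = 4$ ($Z = \left(-4\right) \left(-1\right) = 4$)
$\left(-8 + \frac{s{\left(2,-3 \right)} + 0}{g{\left(1 \right)} - 4}\right) Q{\left(Z \right)} = \left(-8 + \frac{2 + 0}{1 - 4}\right) 5 \cdot 4^{2} = \left(-8 + \frac{2}{-3}\right) 5 \cdot 16 = \left(-8 + 2 \left(- \frac{1}{3}\right)\right) 80 = \left(-8 - \frac{2}{3}\right) 80 = \left(- \frac{26}{3}\right) 80 = - \frac{2080}{3}$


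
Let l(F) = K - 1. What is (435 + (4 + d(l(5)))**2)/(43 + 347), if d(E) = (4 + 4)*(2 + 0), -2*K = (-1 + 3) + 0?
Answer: 167/78 ≈ 2.1410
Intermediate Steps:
K = -1 (K = -((-1 + 3) + 0)/2 = -(2 + 0)/2 = -1/2*2 = -1)
l(F) = -2 (l(F) = -1 - 1 = -2)
d(E) = 16 (d(E) = 8*2 = 16)
(435 + (4 + d(l(5)))**2)/(43 + 347) = (435 + (4 + 16)**2)/(43 + 347) = (435 + 20**2)/390 = (435 + 400)*(1/390) = 835*(1/390) = 167/78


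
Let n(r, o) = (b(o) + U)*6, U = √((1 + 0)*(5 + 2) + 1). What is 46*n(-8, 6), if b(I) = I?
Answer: 1656 + 552*√2 ≈ 2436.6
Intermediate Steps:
U = 2*√2 (U = √(1*7 + 1) = √(7 + 1) = √8 = 2*√2 ≈ 2.8284)
n(r, o) = 6*o + 12*√2 (n(r, o) = (o + 2*√2)*6 = 6*o + 12*√2)
46*n(-8, 6) = 46*(6*6 + 12*√2) = 46*(36 + 12*√2) = 1656 + 552*√2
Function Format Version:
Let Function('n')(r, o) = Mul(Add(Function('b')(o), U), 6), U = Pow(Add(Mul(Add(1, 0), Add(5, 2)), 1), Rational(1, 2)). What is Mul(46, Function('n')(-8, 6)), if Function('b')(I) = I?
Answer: Add(1656, Mul(552, Pow(2, Rational(1, 2)))) ≈ 2436.6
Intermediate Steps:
U = Mul(2, Pow(2, Rational(1, 2))) (U = Pow(Add(Mul(1, 7), 1), Rational(1, 2)) = Pow(Add(7, 1), Rational(1, 2)) = Pow(8, Rational(1, 2)) = Mul(2, Pow(2, Rational(1, 2))) ≈ 2.8284)
Function('n')(r, o) = Add(Mul(6, o), Mul(12, Pow(2, Rational(1, 2)))) (Function('n')(r, o) = Mul(Add(o, Mul(2, Pow(2, Rational(1, 2)))), 6) = Add(Mul(6, o), Mul(12, Pow(2, Rational(1, 2)))))
Mul(46, Function('n')(-8, 6)) = Mul(46, Add(Mul(6, 6), Mul(12, Pow(2, Rational(1, 2))))) = Mul(46, Add(36, Mul(12, Pow(2, Rational(1, 2))))) = Add(1656, Mul(552, Pow(2, Rational(1, 2))))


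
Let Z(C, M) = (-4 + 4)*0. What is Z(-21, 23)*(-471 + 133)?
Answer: 0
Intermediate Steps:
Z(C, M) = 0 (Z(C, M) = 0*0 = 0)
Z(-21, 23)*(-471 + 133) = 0*(-471 + 133) = 0*(-338) = 0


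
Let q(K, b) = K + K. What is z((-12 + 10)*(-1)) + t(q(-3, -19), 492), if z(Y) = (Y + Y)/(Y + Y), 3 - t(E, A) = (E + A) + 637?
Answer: -1119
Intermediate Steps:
q(K, b) = 2*K
t(E, A) = -634 - A - E (t(E, A) = 3 - ((E + A) + 637) = 3 - ((A + E) + 637) = 3 - (637 + A + E) = 3 + (-637 - A - E) = -634 - A - E)
z(Y) = 1 (z(Y) = (2*Y)/((2*Y)) = (2*Y)*(1/(2*Y)) = 1)
z((-12 + 10)*(-1)) + t(q(-3, -19), 492) = 1 + (-634 - 1*492 - 2*(-3)) = 1 + (-634 - 492 - 1*(-6)) = 1 + (-634 - 492 + 6) = 1 - 1120 = -1119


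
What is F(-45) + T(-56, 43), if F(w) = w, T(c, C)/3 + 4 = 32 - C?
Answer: -90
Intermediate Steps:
T(c, C) = 84 - 3*C (T(c, C) = -12 + 3*(32 - C) = -12 + (96 - 3*C) = 84 - 3*C)
F(-45) + T(-56, 43) = -45 + (84 - 3*43) = -45 + (84 - 129) = -45 - 45 = -90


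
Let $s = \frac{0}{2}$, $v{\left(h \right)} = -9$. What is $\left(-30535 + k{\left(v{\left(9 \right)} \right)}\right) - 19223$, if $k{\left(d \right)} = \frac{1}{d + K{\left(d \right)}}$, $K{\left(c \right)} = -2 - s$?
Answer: $- \frac{547339}{11} \approx -49758.0$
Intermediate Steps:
$s = 0$ ($s = 0 \cdot \frac{1}{2} = 0$)
$K{\left(c \right)} = -2$ ($K{\left(c \right)} = -2 - 0 = -2 + 0 = -2$)
$k{\left(d \right)} = \frac{1}{-2 + d}$ ($k{\left(d \right)} = \frac{1}{d - 2} = \frac{1}{-2 + d}$)
$\left(-30535 + k{\left(v{\left(9 \right)} \right)}\right) - 19223 = \left(-30535 + \frac{1}{-2 - 9}\right) - 19223 = \left(-30535 + \frac{1}{-11}\right) - 19223 = \left(-30535 - \frac{1}{11}\right) - 19223 = - \frac{335886}{11} - 19223 = - \frac{547339}{11}$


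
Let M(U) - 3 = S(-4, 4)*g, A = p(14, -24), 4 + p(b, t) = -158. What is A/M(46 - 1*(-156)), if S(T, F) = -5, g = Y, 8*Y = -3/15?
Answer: -1296/25 ≈ -51.840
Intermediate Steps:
p(b, t) = -162 (p(b, t) = -4 - 158 = -162)
Y = -1/40 (Y = (-3/15)/8 = (-3*1/15)/8 = (⅛)*(-⅕) = -1/40 ≈ -0.025000)
g = -1/40 ≈ -0.025000
A = -162
M(U) = 25/8 (M(U) = 3 - 5*(-1/40) = 3 + ⅛ = 25/8)
A/M(46 - 1*(-156)) = -162/25/8 = -162*8/25 = -1296/25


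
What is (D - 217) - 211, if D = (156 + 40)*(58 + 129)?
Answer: 36224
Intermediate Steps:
D = 36652 (D = 196*187 = 36652)
(D - 217) - 211 = (36652 - 217) - 211 = 36435 - 211 = 36224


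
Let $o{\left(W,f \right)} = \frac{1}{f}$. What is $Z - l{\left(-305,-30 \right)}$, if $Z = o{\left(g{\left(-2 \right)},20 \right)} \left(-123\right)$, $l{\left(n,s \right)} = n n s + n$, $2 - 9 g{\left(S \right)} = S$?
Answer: $\frac{55820977}{20} \approx 2.791 \cdot 10^{6}$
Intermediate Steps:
$g{\left(S \right)} = \frac{2}{9} - \frac{S}{9}$
$l{\left(n,s \right)} = n + s n^{2}$ ($l{\left(n,s \right)} = n^{2} s + n = s n^{2} + n = n + s n^{2}$)
$Z = - \frac{123}{20}$ ($Z = \frac{1}{20} \left(-123\right) = - \frac{123}{20} \approx -6.15$)
$Z - l{\left(-305,-30 \right)} = - \frac{123}{20} - - 305 \left(1 - -9150\right) = - \frac{123}{20} - - 305 \left(1 + 9150\right) = - \frac{123}{20} - \left(-305\right) 9151 = - \frac{123}{20} - -2791055 = - \frac{123}{20} + 2791055 = \frac{55820977}{20}$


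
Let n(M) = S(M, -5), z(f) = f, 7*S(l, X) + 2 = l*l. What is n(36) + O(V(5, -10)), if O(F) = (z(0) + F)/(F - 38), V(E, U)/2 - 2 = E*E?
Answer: 10541/56 ≈ 188.23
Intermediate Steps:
S(l, X) = -2/7 + l²/7 (S(l, X) = -2/7 + (l*l)/7 = -2/7 + l²/7)
V(E, U) = 4 + 2*E² (V(E, U) = 4 + 2*(E*E) = 4 + 2*E²)
n(M) = -2/7 + M²/7
O(F) = F/(-38 + F) (O(F) = (0 + F)/(F - 38) = F/(-38 + F))
n(36) + O(V(5, -10)) = (-2/7 + (⅐)*36²) + (4 + 2*5²)/(-38 + (4 + 2*5²)) = (-2/7 + (⅐)*1296) + (4 + 2*25)/(-38 + (4 + 2*25)) = (-2/7 + 1296/7) + (4 + 50)/(-38 + (4 + 50)) = 1294/7 + 54/(-38 + 54) = 1294/7 + 54/16 = 1294/7 + 54*(1/16) = 1294/7 + 27/8 = 10541/56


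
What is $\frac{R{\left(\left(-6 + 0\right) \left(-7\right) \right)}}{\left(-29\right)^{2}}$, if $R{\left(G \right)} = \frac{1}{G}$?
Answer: $\frac{1}{35322} \approx 2.8311 \cdot 10^{-5}$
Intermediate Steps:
$\frac{R{\left(\left(-6 + 0\right) \left(-7\right) \right)}}{\left(-29\right)^{2}} = \frac{1}{\left(-6 + 0\right) \left(-7\right) \left(-29\right)^{2}} = \frac{1}{\left(-6\right) \left(-7\right) 841} = \frac{1}{42} \cdot \frac{1}{841} = \frac{1}{35322}$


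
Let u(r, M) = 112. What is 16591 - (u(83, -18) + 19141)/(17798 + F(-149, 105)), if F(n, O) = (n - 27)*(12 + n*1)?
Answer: 695309557/41910 ≈ 16591.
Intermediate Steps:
F(n, O) = (-27 + n)*(12 + n)
16591 - (u(83, -18) + 19141)/(17798 + F(-149, 105)) = 16591 - (112 + 19141)/(17798 + (-324 + (-149)² - 15*(-149))) = 16591 - 19253/(17798 + (-324 + 22201 + 2235)) = 16591 - 19253/(17798 + 24112) = 16591 - 19253/41910 = 695309557/41910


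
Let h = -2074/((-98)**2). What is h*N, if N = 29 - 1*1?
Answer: -2074/343 ≈ -6.0466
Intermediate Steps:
N = 28 (N = 29 - 1 = 28)
h = -1037/4802 (h = -2074/9604 = -2074*1/9604 = -1037/4802 ≈ -0.21595)
h*N = -1037/4802*28 = -2074/343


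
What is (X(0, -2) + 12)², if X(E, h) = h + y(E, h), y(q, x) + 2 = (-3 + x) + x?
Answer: 1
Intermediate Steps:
y(q, x) = -5 + 2*x (y(q, x) = -2 + ((-3 + x) + x) = -2 + (-3 + 2*x) = -5 + 2*x)
X(E, h) = -5 + 3*h (X(E, h) = h + (-5 + 2*h) = -5 + 3*h)
(X(0, -2) + 12)² = ((-5 + 3*(-2)) + 12)² = ((-5 - 6) + 12)² = (-11 + 12)² = 1² = 1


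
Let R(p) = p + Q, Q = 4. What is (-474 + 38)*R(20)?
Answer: -10464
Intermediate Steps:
R(p) = 4 + p (R(p) = p + 4 = 4 + p)
(-474 + 38)*R(20) = (-474 + 38)*(4 + 20) = -436*24 = -10464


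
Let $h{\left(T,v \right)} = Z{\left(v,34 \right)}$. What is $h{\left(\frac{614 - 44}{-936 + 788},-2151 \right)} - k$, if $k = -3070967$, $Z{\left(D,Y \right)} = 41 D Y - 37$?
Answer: $72436$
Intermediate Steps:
$Z{\left(D,Y \right)} = -37 + 41 D Y$ ($Z{\left(D,Y \right)} = 41 D Y - 37 = -37 + 41 D Y$)
$h{\left(T,v \right)} = -37 + 1394 v$ ($h{\left(T,v \right)} = -37 + 41 v 34 = -37 + 1394 v$)
$h{\left(\frac{614 - 44}{-936 + 788},-2151 \right)} - k = \left(-37 + 1394 \left(-2151\right)\right) - -3070967 = \left(-37 - 2998494\right) + 3070967 = -2998531 + 3070967 = 72436$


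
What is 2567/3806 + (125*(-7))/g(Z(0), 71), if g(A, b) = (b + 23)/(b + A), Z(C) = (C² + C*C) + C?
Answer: -59051613/89441 ≈ -660.23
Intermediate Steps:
Z(C) = C + 2*C² (Z(C) = (C² + C²) + C = 2*C² + C = C + 2*C²)
g(A, b) = (23 + b)/(A + b)
2567/3806 + (125*(-7))/g(Z(0), 71) = 2567/3806 + (125*(-7))/(((23 + 71)/(0*(1 + 2*0) + 71))) = 2567*(1/3806) - (62125/94 + 0*(1 + 0)) = 2567/3806 - 875/(94/(0*1 + 71)) = 2567/3806 - 875/(94/(0 + 71)) = 2567/3806 - 875/(94/71) = 2567/3806 - 875/((1/71)*94) = 2567/3806 - 875/94/71 = 2567/3806 - 875*71/94 = 2567/3806 - 62125/94 = -59051613/89441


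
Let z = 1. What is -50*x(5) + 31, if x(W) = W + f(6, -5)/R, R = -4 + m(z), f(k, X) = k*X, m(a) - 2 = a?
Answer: -1719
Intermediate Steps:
m(a) = 2 + a
f(k, X) = X*k
R = -1 (R = -4 + (2 + 1) = -4 + 3 = -1)
x(W) = 30 + W (x(W) = W - 5*6/(-1) = W - 30*(-1) = W + 30 = 30 + W)
-50*x(5) + 31 = -50*(30 + 5) + 31 = -50*35 + 31 = -1750 + 31 = -1719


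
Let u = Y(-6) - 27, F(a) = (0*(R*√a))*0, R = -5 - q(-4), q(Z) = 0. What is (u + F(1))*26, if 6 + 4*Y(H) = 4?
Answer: -715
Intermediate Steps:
R = -5 (R = -5 - 1*0 = -5 + 0 = -5)
Y(H) = -½ (Y(H) = -3/2 + (¼)*4 = -3/2 + 1 = -½)
F(a) = 0 (F(a) = (0*(-5*√a))*0 = 0*0 = 0)
u = -55/2 (u = -½ - 27 = -55/2 ≈ -27.500)
(u + F(1))*26 = (-55/2 + 0)*26 = -55/2*26 = -715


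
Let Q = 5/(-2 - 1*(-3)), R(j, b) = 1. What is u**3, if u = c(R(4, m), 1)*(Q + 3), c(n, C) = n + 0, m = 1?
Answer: 512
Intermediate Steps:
Q = 5 (Q = 5/(-2 + 3) = 5/1 = 5*1 = 5)
c(n, C) = n
u = 8 (u = 1*(5 + 3) = 1*8 = 8)
u**3 = 8**3 = 512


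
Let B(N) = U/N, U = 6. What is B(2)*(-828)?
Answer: -2484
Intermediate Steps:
B(N) = 6/N
B(2)*(-828) = (6/2)*(-828) = (6*(1/2))*(-828) = 3*(-828) = -2484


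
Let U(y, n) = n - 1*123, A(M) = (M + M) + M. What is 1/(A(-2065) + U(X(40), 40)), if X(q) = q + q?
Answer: -1/6278 ≈ -0.00015929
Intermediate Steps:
X(q) = 2*q
A(M) = 3*M (A(M) = 2*M + M = 3*M)
U(y, n) = -123 + n (U(y, n) = n - 123 = -123 + n)
1/(A(-2065) + U(X(40), 40)) = 1/(3*(-2065) + (-123 + 40)) = 1/(-6195 - 83) = 1/(-6278) = -1/6278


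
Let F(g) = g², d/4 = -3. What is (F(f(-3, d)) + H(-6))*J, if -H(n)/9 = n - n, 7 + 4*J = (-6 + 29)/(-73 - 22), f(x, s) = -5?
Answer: -860/19 ≈ -45.263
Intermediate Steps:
d = -12 (d = 4*(-3) = -12)
J = -172/95 (J = -7/4 + ((-6 + 29)/(-73 - 22))/4 = -7/4 + (23/(-95))/4 = -7/4 + (23*(-1/95))/4 = -7/4 + (¼)*(-23/95) = -7/4 - 23/380 = -172/95 ≈ -1.8105)
H(n) = 0 (H(n) = -9*(n - n) = -9*0 = 0)
(F(f(-3, d)) + H(-6))*J = ((-5)² + 0)*(-172/95) = (25 + 0)*(-172/95) = 25*(-172/95) = -860/19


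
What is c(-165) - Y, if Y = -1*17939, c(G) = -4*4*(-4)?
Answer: 18003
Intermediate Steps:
c(G) = 64 (c(G) = -16*(-4) = 64)
Y = -17939
c(-165) - Y = 64 - 1*(-17939) = 64 + 17939 = 18003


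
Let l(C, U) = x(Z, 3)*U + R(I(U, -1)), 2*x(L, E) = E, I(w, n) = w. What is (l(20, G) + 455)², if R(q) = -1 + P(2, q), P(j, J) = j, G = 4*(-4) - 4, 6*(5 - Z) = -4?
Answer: 181476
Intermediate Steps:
Z = 17/3 (Z = 5 - ⅙*(-4) = 5 + ⅔ = 17/3 ≈ 5.6667)
G = -20 (G = -16 - 4 = -20)
x(L, E) = E/2
R(q) = 1 (R(q) = -1 + 2 = 1)
l(C, U) = 1 + 3*U/2 (l(C, U) = ((½)*3)*U + 1 = 3*U/2 + 1 = 1 + 3*U/2)
(l(20, G) + 455)² = ((1 + (3/2)*(-20)) + 455)² = ((1 - 30) + 455)² = (-29 + 455)² = 426² = 181476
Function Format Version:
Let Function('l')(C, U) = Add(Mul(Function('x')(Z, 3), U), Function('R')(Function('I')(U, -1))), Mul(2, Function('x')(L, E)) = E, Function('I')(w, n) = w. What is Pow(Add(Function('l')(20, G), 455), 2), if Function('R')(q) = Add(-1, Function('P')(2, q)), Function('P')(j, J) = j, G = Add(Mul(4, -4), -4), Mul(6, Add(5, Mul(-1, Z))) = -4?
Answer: 181476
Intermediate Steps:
Z = Rational(17, 3) (Z = Add(5, Mul(Rational(-1, 6), -4)) = Add(5, Rational(2, 3)) = Rational(17, 3) ≈ 5.6667)
G = -20 (G = Add(-16, -4) = -20)
Function('x')(L, E) = Mul(Rational(1, 2), E)
Function('R')(q) = 1 (Function('R')(q) = Add(-1, 2) = 1)
Function('l')(C, U) = Add(1, Mul(Rational(3, 2), U)) (Function('l')(C, U) = Add(Mul(Mul(Rational(1, 2), 3), U), 1) = Add(Mul(Rational(3, 2), U), 1) = Add(1, Mul(Rational(3, 2), U)))
Pow(Add(Function('l')(20, G), 455), 2) = Pow(Add(Add(1, Mul(Rational(3, 2), -20)), 455), 2) = Pow(Add(Add(1, -30), 455), 2) = Pow(Add(-29, 455), 2) = Pow(426, 2) = 181476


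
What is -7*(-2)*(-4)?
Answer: -56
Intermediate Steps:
-7*(-2)*(-4) = 14*(-4) = -56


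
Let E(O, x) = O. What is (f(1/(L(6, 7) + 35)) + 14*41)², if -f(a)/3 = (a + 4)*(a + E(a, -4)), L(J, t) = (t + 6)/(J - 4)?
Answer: 15604696277284/47458321 ≈ 3.2881e+5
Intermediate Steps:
L(J, t) = (6 + t)/(-4 + J)
f(a) = -6*a*(4 + a) (f(a) = -3*(a + 4)*(a + a) = -3*(4 + a)*2*a = -6*a*(4 + a))
(f(1/(L(6, 7) + 35)) + 14*41)² = (6*(-4 - 1/((6 + 7)/(-4 + 6) + 35))/((6 + 7)/(-4 + 6) + 35) + 14*41)² = (6*(-4 - 1/(13/2 + 35))/(13/2 + 35) + 574)² = (6*(-4 - 1/83/2)/(83/2) + 574)² = (6*(2/83)*(-4 - 1*2/83) + 574)² = (6*(2/83)*(-4 - 2/83) + 574)² = (6*(2/83)*(-334/83) + 574)² = (-4008/6889 + 574)² = (3950278/6889)² = 15604696277284/47458321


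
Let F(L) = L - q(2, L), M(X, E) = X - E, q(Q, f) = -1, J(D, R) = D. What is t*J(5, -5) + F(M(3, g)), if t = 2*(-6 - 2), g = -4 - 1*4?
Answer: -68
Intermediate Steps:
g = -8 (g = -4 - 4 = -8)
F(L) = 1 + L (F(L) = L - 1*(-1) = L + 1 = 1 + L)
t = -16 (t = 2*(-8) = -16)
t*J(5, -5) + F(M(3, g)) = -16*5 + (1 + (3 - 1*(-8))) = -80 + (1 + (3 + 8)) = -80 + (1 + 11) = -80 + 12 = -68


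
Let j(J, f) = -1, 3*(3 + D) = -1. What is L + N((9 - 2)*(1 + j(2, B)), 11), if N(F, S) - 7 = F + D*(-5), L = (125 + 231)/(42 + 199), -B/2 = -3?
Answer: 18179/723 ≈ 25.144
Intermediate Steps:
B = 6 (B = -2*(-3) = 6)
D = -10/3 (D = -3 + (⅓)*(-1) = -3 - ⅓ = -10/3 ≈ -3.3333)
L = 356/241 ≈ 1.4772
N(F, S) = 71/3 + F (N(F, S) = 7 + (F - 10/3*(-5)) = 7 + (F + 50/3) = 7 + (50/3 + F) = 71/3 + F)
L + N((9 - 2)*(1 + j(2, B)), 11) = 356/241 + (71/3 + (9 - 2)*(1 - 1)) = 356/241 + (71/3 + 7*0) = 356/241 + (71/3 + 0) = 356/241 + 71/3 = 18179/723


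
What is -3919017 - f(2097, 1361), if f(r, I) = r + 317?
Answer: -3921431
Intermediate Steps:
f(r, I) = 317 + r
-3919017 - f(2097, 1361) = -3919017 - (317 + 2097) = -3919017 - 1*2414 = -3919017 - 2414 = -3921431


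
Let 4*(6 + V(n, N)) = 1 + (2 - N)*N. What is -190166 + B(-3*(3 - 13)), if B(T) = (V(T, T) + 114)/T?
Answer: -22820327/120 ≈ -1.9017e+5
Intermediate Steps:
V(n, N) = -23/4 + N*(2 - N)/4 (V(n, N) = -6 + (1 + (2 - N)*N)/4 = -6 + (1 + N*(2 - N))/4 = -6 + (¼ + N*(2 - N)/4) = -23/4 + N*(2 - N)/4)
B(T) = (433/4 + T/2 - T²/4)/T (B(T) = ((-23/4 + T/2 - T²/4) + 114)/T = (433/4 + T/2 - T²/4)/T)
-190166 + B(-3*(3 - 13)) = -190166 + (433 - (-3*(3 - 13))² + 2*(-3*(3 - 13)))/(4*((-3*(3 - 13)))) = -190166 + (433 - (-3*(-10))² + 2*(-3*(-10)))/(4*((-3*(-10)))) = -190166 + (¼)*(433 - 1*30² + 2*30)/30 = -190166 + (¼)*(1/30)*(433 - 1*900 + 60) = -190166 + (¼)*(1/30)*(433 - 900 + 60) = -190166 + (¼)*(1/30)*(-407) = -190166 - 407/120 = -22820327/120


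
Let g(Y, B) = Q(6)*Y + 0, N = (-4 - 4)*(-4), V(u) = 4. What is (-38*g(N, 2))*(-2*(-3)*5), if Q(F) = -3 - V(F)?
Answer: 255360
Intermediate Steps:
Q(F) = -7 (Q(F) = -3 - 1*4 = -3 - 4 = -7)
N = 32 (N = -8*(-4) = 32)
g(Y, B) = -7*Y (g(Y, B) = -7*Y + 0 = -7*Y)
(-38*g(N, 2))*(-2*(-3)*5) = (-(-266)*32)*(-2*(-3)*5) = (-38*(-224))*(6*5) = 8512*30 = 255360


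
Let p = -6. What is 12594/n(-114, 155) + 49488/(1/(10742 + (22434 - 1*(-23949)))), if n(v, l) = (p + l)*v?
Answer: 8003242659901/2831 ≈ 2.8270e+9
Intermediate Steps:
n(v, l) = v*(-6 + l) (n(v, l) = (-6 + l)*v = v*(-6 + l))
12594/n(-114, 155) + 49488/(1/(10742 + (22434 - 1*(-23949)))) = 12594/((-114*(-6 + 155))) + 49488/(1/(10742 + (22434 - 1*(-23949)))) = 12594/((-114*149)) + 49488/(1/(10742 + (22434 + 23949))) = 12594/(-16986) + 49488/(1/(10742 + 46383)) = 12594*(-1/16986) + 49488/(1/57125) = -2099/2831 + 49488/(1/57125) = -2099/2831 + 49488*57125 = -2099/2831 + 2827002000 = 8003242659901/2831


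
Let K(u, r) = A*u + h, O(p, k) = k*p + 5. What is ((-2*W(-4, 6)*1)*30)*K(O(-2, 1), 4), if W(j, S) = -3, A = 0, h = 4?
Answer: 720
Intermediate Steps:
O(p, k) = 5 + k*p
K(u, r) = 4 (K(u, r) = 0*u + 4 = 0 + 4 = 4)
((-2*W(-4, 6)*1)*30)*K(O(-2, 1), 4) = ((-2*(-3)*1)*30)*4 = ((6*1)*30)*4 = (6*30)*4 = 180*4 = 720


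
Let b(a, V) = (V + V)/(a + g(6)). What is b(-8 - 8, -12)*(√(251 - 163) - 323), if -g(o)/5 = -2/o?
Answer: -23256/43 + 144*√22/43 ≈ -525.13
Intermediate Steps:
g(o) = 10/o (g(o) = -(-10)/o = 10/o)
b(a, V) = 2*V/(5/3 + a) (b(a, V) = (V + V)/(a + 10/6) = (2*V)/(a + 10*(⅙)) = (2*V)/(a + 5/3) = (2*V)/(5/3 + a) = 2*V/(5/3 + a))
b(-8 - 8, -12)*(√(251 - 163) - 323) = (6*(-12)/(5 + 3*(-8 - 8)))*(√(251 - 163) - 323) = (6*(-12)/(5 + 3*(-16)))*(√88 - 323) = (6*(-12)/(5 - 48))*(2*√22 - 323) = (6*(-12)/(-43))*(-323 + 2*√22) = (6*(-12)*(-1/43))*(-323 + 2*√22) = 72*(-323 + 2*√22)/43 = -23256/43 + 144*√22/43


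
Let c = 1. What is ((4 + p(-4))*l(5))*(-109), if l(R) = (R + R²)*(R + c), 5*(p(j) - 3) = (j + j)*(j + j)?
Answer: -388476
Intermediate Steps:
p(j) = 3 + 4*j²/5 (p(j) = 3 + ((j + j)*(j + j))/5 = 3 + ((2*j)*(2*j))/5 = 3 + (4*j²)/5 = 3 + 4*j²/5)
l(R) = (1 + R)*(R + R²) (l(R) = (R + R²)*(R + 1) = (R + R²)*(1 + R) = (1 + R)*(R + R²))
((4 + p(-4))*l(5))*(-109) = ((4 + (3 + (⅘)*(-4)²))*(5*(1 + 5² + 2*5)))*(-109) = ((4 + (3 + (⅘)*16))*(5*(1 + 25 + 10)))*(-109) = ((4 + (3 + 64/5))*(5*36))*(-109) = ((4 + 79/5)*180)*(-109) = ((99/5)*180)*(-109) = 3564*(-109) = -388476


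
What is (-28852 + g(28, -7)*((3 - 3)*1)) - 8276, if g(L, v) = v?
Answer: -37128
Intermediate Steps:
(-28852 + g(28, -7)*((3 - 3)*1)) - 8276 = (-28852 - 7*(3 - 3)) - 8276 = (-28852 - 0) - 8276 = (-28852 - 7*0) - 8276 = (-28852 + 0) - 8276 = -28852 - 8276 = -37128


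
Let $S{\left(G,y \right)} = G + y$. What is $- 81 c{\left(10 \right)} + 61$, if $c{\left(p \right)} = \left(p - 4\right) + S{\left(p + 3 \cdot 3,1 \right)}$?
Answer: $-2045$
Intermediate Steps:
$c{\left(p \right)} = 6 + 2 p$ ($c{\left(p \right)} = \left(p - 4\right) + \left(\left(p + 3 \cdot 3\right) + 1\right) = \left(-4 + p\right) + \left(\left(p + 9\right) + 1\right) = \left(-4 + p\right) + \left(\left(9 + p\right) + 1\right) = \left(-4 + p\right) + \left(10 + p\right) = 6 + 2 p$)
$- 81 c{\left(10 \right)} + 61 = - 81 \left(6 + 2 \cdot 10\right) + 61 = - 81 \left(6 + 20\right) + 61 = \left(-81\right) 26 + 61 = -2106 + 61 = -2045$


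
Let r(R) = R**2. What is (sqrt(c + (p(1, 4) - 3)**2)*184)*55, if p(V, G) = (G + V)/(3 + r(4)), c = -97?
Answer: 10120*I*sqrt(32313)/19 ≈ 95745.0*I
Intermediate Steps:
p(V, G) = G/19 + V/19 (p(V, G) = (G + V)/(3 + 4**2) = (G + V)/(3 + 16) = (G + V)/19 = (G + V)*(1/19) = G/19 + V/19)
(sqrt(c + (p(1, 4) - 3)**2)*184)*55 = (sqrt(-97 + (((1/19)*4 + (1/19)*1) - 3)**2)*184)*55 = (sqrt(-97 + ((4/19 + 1/19) - 3)**2)*184)*55 = (sqrt(-97 + (5/19 - 3)**2)*184)*55 = (sqrt(-97 + (-52/19)**2)*184)*55 = (sqrt(-97 + 2704/361)*184)*55 = (sqrt(-32313/361)*184)*55 = ((I*sqrt(32313)/19)*184)*55 = (184*I*sqrt(32313)/19)*55 = 10120*I*sqrt(32313)/19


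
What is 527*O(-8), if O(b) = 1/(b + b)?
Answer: -527/16 ≈ -32.938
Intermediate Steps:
O(b) = 1/(2*b)
527*O(-8) = 527*((½)/(-8)) = 527*((½)*(-⅛)) = 527*(-1/16) = -527/16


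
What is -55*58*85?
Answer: -271150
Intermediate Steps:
-55*58*85 = -3190*85 = -271150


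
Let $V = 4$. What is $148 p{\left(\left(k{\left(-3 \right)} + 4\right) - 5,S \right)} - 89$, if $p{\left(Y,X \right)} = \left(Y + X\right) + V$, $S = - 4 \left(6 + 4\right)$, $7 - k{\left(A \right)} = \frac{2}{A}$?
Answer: $- \frac{13291}{3} \approx -4430.3$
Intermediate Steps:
$k{\left(A \right)} = 7 - \frac{2}{A}$
$S = -40$ ($S = \left(-4\right) 10 = -40$)
$p{\left(Y,X \right)} = 4 + X + Y$ ($p{\left(Y,X \right)} = \left(Y + X\right) + 4 = \left(X + Y\right) + 4 = 4 + X + Y$)
$148 p{\left(\left(k{\left(-3 \right)} + 4\right) - 5,S \right)} - 89 = 148 \left(4 - 40 + \left(\left(\left(7 - \frac{2}{-3}\right) + 4\right) - 5\right)\right) - 89 = 148 \left(4 - 40 + \left(\left(\left(7 - - \frac{2}{3}\right) + 4\right) - 5\right)\right) - 89 = 148 \left(4 - 40 + \left(\left(\left(7 + \frac{2}{3}\right) + 4\right) - 5\right)\right) - 89 = 148 \left(4 - 40 + \left(\left(\frac{23}{3} + 4\right) - 5\right)\right) - 89 = 148 \left(4 - 40 + \left(\frac{35}{3} - 5\right)\right) - 89 = 148 \left(4 - 40 + \frac{20}{3}\right) - 89 = 148 \left(- \frac{88}{3}\right) - 89 = - \frac{13024}{3} - 89 = - \frac{13291}{3}$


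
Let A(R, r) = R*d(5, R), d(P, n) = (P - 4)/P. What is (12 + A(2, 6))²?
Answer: 3844/25 ≈ 153.76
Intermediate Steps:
d(P, n) = (-4 + P)/P
A(R, r) = R/5 (A(R, r) = R*((-4 + 5)/5) = R*((⅕)*1) = R*(⅕) = R/5)
(12 + A(2, 6))² = (12 + (⅕)*2)² = (12 + ⅖)² = (62/5)² = 3844/25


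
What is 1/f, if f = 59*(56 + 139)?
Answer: 1/11505 ≈ 8.6919e-5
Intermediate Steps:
f = 11505 (f = 59*195 = 11505)
1/f = 1/11505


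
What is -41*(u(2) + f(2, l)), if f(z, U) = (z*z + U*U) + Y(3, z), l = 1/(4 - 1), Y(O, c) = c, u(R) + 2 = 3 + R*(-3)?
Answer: -410/9 ≈ -45.556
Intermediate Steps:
u(R) = 1 - 3*R (u(R) = -2 + (3 + R*(-3)) = -2 + (3 - 3*R) = 1 - 3*R)
l = ⅓ (l = 1/3 = ⅓ ≈ 0.33333)
f(z, U) = z + U² + z² (f(z, U) = (z*z + U*U) + z = (z² + U²) + z = (U² + z²) + z = z + U² + z²)
-41*(u(2) + f(2, l)) = -41*((1 - 3*2) + (2 + (⅓)² + 2²)) = -41*((1 - 6) + (2 + ⅑ + 4)) = -41*(-5 + 55/9) = -41*10/9 = -410/9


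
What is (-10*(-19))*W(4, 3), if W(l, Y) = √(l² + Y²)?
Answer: 950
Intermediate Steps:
W(l, Y) = √(Y² + l²)
(-10*(-19))*W(4, 3) = (-10*(-19))*√(3² + 4²) = 190*√(9 + 16) = 190*√25 = 190*5 = 950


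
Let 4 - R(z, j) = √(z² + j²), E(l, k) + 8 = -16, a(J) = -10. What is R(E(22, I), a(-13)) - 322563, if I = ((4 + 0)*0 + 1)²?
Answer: -322585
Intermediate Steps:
I = 1 (I = (4*0 + 1)² = (0 + 1)² = 1² = 1)
E(l, k) = -24 (E(l, k) = -8 - 16 = -24)
R(z, j) = 4 - √(j² + z²) (R(z, j) = 4 - √(z² + j²) = 4 - √(j² + z²))
R(E(22, I), a(-13)) - 322563 = (4 - √((-10)² + (-24)²)) - 322563 = (4 - √(100 + 576)) - 322563 = (4 - √676) - 322563 = (4 - 1*26) - 322563 = (4 - 26) - 322563 = -22 - 322563 = -322585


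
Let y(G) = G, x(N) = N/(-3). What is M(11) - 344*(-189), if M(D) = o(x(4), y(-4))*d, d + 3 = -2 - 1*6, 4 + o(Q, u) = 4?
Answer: 65016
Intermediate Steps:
x(N) = -N/3 (x(N) = N*(-⅓) = -N/3)
o(Q, u) = 0 (o(Q, u) = -4 + 4 = 0)
d = -11 (d = -3 + (-2 - 1*6) = -3 + (-2 - 6) = -3 - 8 = -11)
M(D) = 0 (M(D) = 0*(-11) = 0)
M(11) - 344*(-189) = 0 - 344*(-189) = 0 + 65016 = 65016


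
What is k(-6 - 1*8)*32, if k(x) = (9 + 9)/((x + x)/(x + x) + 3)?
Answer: 144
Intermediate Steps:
k(x) = 9/2 (k(x) = 18/((2*x)/((2*x)) + 3) = 18/((2*x)*(1/(2*x)) + 3) = 18/(1 + 3) = 18/4 = 18*(1/4) = 9/2)
k(-6 - 1*8)*32 = (9/2)*32 = 144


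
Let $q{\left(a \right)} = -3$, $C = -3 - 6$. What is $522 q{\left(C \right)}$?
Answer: $-1566$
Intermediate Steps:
$C = -9$ ($C = -3 - 6 = -9$)
$522 q{\left(C \right)} = 522 \left(-3\right) = -1566$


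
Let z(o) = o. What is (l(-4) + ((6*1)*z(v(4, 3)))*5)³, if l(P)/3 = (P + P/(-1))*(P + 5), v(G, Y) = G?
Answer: 1728000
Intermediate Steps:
l(P) = 0 (l(P) = 3*((P + P/(-1))*(P + 5)) = 3*((P + P*(-1))*(5 + P)) = 3*((P - P)*(5 + P)) = 3*(0*(5 + P)) = 3*0 = 0)
(l(-4) + ((6*1)*z(v(4, 3)))*5)³ = (0 + ((6*1)*4)*5)³ = (0 + (6*4)*5)³ = (0 + 24*5)³ = (0 + 120)³ = 120³ = 1728000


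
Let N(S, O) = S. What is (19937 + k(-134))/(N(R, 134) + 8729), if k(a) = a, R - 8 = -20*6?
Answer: 2829/1231 ≈ 2.2981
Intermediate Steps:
R = -112 (R = 8 - 20*6 = 8 - 120 = -112)
(19937 + k(-134))/(N(R, 134) + 8729) = (19937 - 134)/(-112 + 8729) = 19803/8617 = 19803*(1/8617) = 2829/1231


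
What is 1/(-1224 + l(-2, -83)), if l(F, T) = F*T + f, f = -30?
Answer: -1/1088 ≈ -0.00091912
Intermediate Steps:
l(F, T) = -30 + F*T (l(F, T) = F*T - 30 = -30 + F*T)
1/(-1224 + l(-2, -83)) = 1/(-1224 + (-30 - 2*(-83))) = 1/(-1224 + (-30 + 166)) = 1/(-1224 + 136) = 1/(-1088) = -1/1088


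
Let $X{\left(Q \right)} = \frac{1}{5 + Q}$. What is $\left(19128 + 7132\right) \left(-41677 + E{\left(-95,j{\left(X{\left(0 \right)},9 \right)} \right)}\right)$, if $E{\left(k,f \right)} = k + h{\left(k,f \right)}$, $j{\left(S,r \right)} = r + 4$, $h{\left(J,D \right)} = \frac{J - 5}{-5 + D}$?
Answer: $-1097260970$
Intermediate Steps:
$h{\left(J,D \right)} = \frac{-5 + J}{-5 + D}$
$j{\left(S,r \right)} = 4 + r$
$E{\left(k,f \right)} = k + \frac{-5 + k}{-5 + f}$
$\left(19128 + 7132\right) \left(-41677 + E{\left(-95,j{\left(X{\left(0 \right)},9 \right)} \right)}\right) = \left(19128 + 7132\right) \left(-41677 + \frac{-5 - 95 - 95 \left(-5 + \left(4 + 9\right)\right)}{-5 + \left(4 + 9\right)}\right) = 26260 \left(-41677 + \frac{-5 - 95 - 95 \left(-5 + 13\right)}{-5 + 13}\right) = 26260 \left(-41677 + \frac{-5 - 95 - 760}{8}\right) = 26260 \left(-41677 + \frac{1}{8} \left(-860\right)\right) = 26260 \left(-41677 - \frac{215}{2}\right) = 26260 \left(- \frac{83569}{2}\right) = -1097260970$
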